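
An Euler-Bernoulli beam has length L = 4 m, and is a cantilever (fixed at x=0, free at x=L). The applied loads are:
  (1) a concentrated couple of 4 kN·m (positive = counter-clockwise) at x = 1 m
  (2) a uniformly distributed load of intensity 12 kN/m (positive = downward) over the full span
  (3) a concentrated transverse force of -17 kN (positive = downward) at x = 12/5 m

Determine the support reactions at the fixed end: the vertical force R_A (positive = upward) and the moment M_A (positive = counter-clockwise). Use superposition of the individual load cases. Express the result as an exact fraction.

R_A = 31 kN, M_A = 256/5 kN·m

Load 1 — applied couple M₀=4 kN·m at a=1 m (b=L-a=3):
  R_A = 0 kN
  M_A = -M₀ = -4 kN·m
Load 2 — uniform load w=12 kN/m over full span:
  R_A = wL = 12·4 = 48 kN
  M_A = wL²/2 = 12·4²/2 = 96 kN·m
Load 3 — point force P=-17 kN at a=12/5 m (b=L-a=8/5):
  R_A = P = (-17) = -17 kN
  M_A = Pa = (-17)·(12/5) = -204/5 kN·m
Superposition: R_A = 31 kN, M_A = 256/5 kN·m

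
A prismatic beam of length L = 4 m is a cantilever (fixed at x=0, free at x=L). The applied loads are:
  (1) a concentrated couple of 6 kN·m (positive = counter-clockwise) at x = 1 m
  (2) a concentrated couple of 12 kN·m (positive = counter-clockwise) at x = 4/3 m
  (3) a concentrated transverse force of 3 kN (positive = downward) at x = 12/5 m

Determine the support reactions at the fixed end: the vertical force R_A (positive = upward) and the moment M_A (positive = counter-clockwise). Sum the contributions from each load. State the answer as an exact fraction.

R_A = 3 kN, M_A = -54/5 kN·m

Load 1 — applied couple M₀=6 kN·m at a=1 m (b=L-a=3):
  R_A = 0 kN
  M_A = -M₀ = -6 kN·m
Load 2 — applied couple M₀=12 kN·m at a=4/3 m (b=L-a=8/3):
  R_A = 0 kN
  M_A = -M₀ = -12 kN·m
Load 3 — point force P=3 kN at a=12/5 m (b=L-a=8/5):
  R_A = P = 3 kN
  M_A = Pa = 3·(12/5) = 36/5 kN·m
Superposition: R_A = 3 kN, M_A = -54/5 kN·m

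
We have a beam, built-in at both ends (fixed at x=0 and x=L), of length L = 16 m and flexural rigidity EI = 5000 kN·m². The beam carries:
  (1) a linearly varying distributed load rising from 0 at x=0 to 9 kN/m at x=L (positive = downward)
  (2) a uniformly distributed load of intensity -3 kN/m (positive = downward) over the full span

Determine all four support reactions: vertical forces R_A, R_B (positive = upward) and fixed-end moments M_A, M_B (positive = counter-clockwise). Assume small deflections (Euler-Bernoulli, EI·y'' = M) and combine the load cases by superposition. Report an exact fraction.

R_A = -12/5 kN, M_A = 64/5 kN·m, R_B = 132/5 kN, M_B = -256/5 kN·m

Load 1 — triangular load w₀=9 kN/m (0→w₀ over full span):
  R_A = 3w₀L/20 = 3·9·16/20 = 108/5 kN
  M_A = w₀L²/30 = 9·16²/30 = 384/5 kN·m
  R_B = 7w₀L/20 = 7·9·16/20 = 252/5 kN
  M_B = -w₀L²/20 = -9·16²/20 = -576/5 kN·m
Load 2 — uniform load w=-3 kN/m over full span:
  R_A = wL/2 = (-3)·16/2 = -24 kN
  M_A = wL²/12 = (-3)·16²/12 = -64 kN·m
  R_B = wL/2 = (-3)·16/2 = -24 kN
  M_B = -wL²/12 = -(-3)·16²/12 = 64 kN·m
Superposition: R_A = -12/5 kN, M_A = 64/5 kN·m, R_B = 132/5 kN, M_B = -256/5 kN·m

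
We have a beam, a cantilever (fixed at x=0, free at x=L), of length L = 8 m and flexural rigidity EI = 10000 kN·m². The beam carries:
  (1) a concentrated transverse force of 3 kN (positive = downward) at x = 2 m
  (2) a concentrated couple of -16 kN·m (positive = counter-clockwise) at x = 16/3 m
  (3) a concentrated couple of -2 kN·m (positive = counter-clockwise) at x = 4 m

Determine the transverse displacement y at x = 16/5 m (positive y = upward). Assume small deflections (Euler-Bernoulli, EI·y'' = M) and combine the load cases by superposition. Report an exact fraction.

Load 1 — point force P=3 kN at a=2 m (b=L-a=6):
  y_1 = -Pa²(3x-a)/(6EI)  [x>a] = -3·2²·(3·(16/5)-2)/(6·10000) = -19/12500 m
Load 2 — applied couple M₀=-16 kN·m at a=16/3 m (b=L-a=8/3):
  y_2 = M₀x²/(2EI)  [x≤a] = (-16)·(16/5)²/(2·10000) = -128/15625 m
Load 3 — applied couple M₀=-2 kN·m at a=4 m (b=L-a=4):
  y_3 = M₀x²/(2EI)  [x≤a] = (-2)·(16/5)²/(2·10000) = -16/15625 m
Superposition: y = Σ y_i = -671/62500 m ≈ -0.010736 m

y(16/5) = -671/62500 m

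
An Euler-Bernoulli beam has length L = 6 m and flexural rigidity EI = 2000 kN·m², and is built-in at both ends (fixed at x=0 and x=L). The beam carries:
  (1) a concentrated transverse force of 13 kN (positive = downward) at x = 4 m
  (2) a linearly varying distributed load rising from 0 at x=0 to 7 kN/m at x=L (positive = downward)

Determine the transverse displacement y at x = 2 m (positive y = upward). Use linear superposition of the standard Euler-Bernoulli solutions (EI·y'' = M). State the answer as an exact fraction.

y(2) = -1597/202500 m

Load 1 — point force P=13 kN at a=4 m (b=L-a=2):
  y_1 = -Pb²x²(3aL-(3a+b)x)/(6L³EI)  [x≤a] = -13·2²·2²·(3·4·6-(3·4+2)·2)/(6·6³·2000) = -143/40500 m
Load 2 — triangular load w₀=7 kN/m (0→w₀ over full span):
  y_2 = -w₀x²(L-x)²(x+2L)/(120LEI) = -7·2²·(6-2)²·(2+2·6)/(120·6·2000) = -49/11250 m
Superposition: y = Σ y_i = -1597/202500 m ≈ -0.007886 m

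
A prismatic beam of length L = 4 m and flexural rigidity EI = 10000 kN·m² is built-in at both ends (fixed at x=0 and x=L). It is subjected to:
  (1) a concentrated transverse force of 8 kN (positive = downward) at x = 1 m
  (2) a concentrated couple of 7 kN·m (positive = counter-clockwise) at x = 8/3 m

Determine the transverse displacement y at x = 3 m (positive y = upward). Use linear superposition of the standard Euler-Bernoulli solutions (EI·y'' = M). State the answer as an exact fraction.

Load 1 — point force P=8 kN at a=1 m (b=L-a=3):
  y_1 = -Pa²(L-x)²(3bL-(3b+a)(L-x))/(6L³EI)  [x>a] = -8·1²·(4-3)²·(3·3·4-(3·3+1)·(4-3))/(6·4³·10000) = -13/240000 m
Load 2 — applied couple M₀=7 kN·m at a=8/3 m (b=L-a=4/3):
  y_2 = (R_Ax³/6 - M_Ax²/2 - M₀(x-a)²/2)/EI  [x>a] with R_A=7/3, M_A=7/3 = ((7/3)·3³/6 - (7/3)·3²/2 - 7·(3-(8/3))²/2)/10000 = -7/180000 m
Superposition: y = Σ y_i = -67/720000 m ≈ -0.000093 m

y(3) = -67/720000 m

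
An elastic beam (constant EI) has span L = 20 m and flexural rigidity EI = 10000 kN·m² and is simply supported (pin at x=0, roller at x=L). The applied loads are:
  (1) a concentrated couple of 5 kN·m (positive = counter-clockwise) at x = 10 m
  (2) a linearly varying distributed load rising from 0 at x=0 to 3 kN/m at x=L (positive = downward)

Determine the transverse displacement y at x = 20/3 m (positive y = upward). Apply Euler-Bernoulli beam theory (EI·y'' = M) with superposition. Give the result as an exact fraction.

y(20/3) = -515/1944 m

Load 1 — applied couple M₀=5 kN·m at a=10 m (b=L-a=10):
  y_1 = (M₀x³/(6L)+C₁x)/EI  [x≤a] with C₁=M₀(3b²-L²)/(6L)=-25/6 = (5·(20/3)³/(6·20)+(-25/6)·(20/3))/10000 = -1/648 m
Load 2 — triangular load w₀=3 kN/m (0→w₀ over full span):
  y_2 = -w₀x(7L⁴-10L²x²+3x⁴)/(360LEI) = -3·(20/3)·(7·20⁴-10·20²·(20/3)²+3·(20/3)⁴)/(360·20·10000) = -64/243 m
Superposition: y = Σ y_i = -515/1944 m ≈ -0.264918 m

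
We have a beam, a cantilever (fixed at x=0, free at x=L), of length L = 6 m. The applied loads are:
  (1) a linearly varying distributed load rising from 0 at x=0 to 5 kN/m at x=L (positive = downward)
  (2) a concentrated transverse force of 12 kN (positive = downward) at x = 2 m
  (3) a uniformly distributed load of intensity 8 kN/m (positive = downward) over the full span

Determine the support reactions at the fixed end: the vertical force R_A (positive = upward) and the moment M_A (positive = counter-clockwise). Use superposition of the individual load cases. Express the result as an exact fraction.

Load 1 — triangular load w₀=5 kN/m (0→w₀ over full span):
  R_A = w₀L/2 = 5·6/2 = 15 kN
  M_A = w₀L²/3 = 5·6²/3 = 60 kN·m
Load 2 — point force P=12 kN at a=2 m (b=L-a=4):
  R_A = P = 12 kN
  M_A = Pa = 12·2 = 24 kN·m
Load 3 — uniform load w=8 kN/m over full span:
  R_A = wL = 8·6 = 48 kN
  M_A = wL²/2 = 8·6²/2 = 144 kN·m
Superposition: R_A = 75 kN, M_A = 228 kN·m

R_A = 75 kN, M_A = 228 kN·m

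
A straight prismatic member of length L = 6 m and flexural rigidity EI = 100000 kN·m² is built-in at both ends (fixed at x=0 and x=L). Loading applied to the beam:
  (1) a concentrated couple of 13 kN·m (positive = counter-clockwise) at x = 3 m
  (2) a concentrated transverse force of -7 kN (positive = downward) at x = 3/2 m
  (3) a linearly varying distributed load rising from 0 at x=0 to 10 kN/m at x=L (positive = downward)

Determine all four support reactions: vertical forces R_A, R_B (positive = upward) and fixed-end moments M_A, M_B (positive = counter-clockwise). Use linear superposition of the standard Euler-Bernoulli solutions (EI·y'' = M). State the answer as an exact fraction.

Load 1 — applied couple M₀=13 kN·m at a=3 m (b=L-a=3):
  R_A = 6M₀ab/L³ = 6·13·3·3/6³ = 13/4 kN
  M_A = M₀b(2a-b)/L² = 13·3·(2·3-3)/6² = 13/4 kN·m
  R_B = -6M₀ab/L³ = -6·13·3·3/6³ = -13/4 kN
  M_B = M₀a(2b-a)/L² = 13·3·(2·3-3)/6² = 13/4 kN·m
Load 2 — point force P=-7 kN at a=3/2 m (b=L-a=9/2):
  R_A = Pb²(3a+b)/L³ = (-7)·(9/2)²·(3·(3/2)+(9/2))/6³ = -189/32 kN
  M_A = Pab²/L² = (-7)·(3/2)·(9/2)²/6² = -189/32 kN·m
  R_B = Pa²(a+3b)/L³ = (-7)·(3/2)²·((3/2)+3·(9/2))/6³ = -35/32 kN
  M_B = -Pa²b/L² = -(-7)·(3/2)²·(9/2)/6² = 63/32 kN·m
Load 3 — triangular load w₀=10 kN/m (0→w₀ over full span):
  R_A = 3w₀L/20 = 3·10·6/20 = 9 kN
  M_A = w₀L²/30 = 10·6²/30 = 12 kN·m
  R_B = 7w₀L/20 = 7·10·6/20 = 21 kN
  M_B = -w₀L²/20 = -10·6²/20 = -18 kN·m
Superposition: R_A = 203/32 kN, M_A = 299/32 kN·m, R_B = 533/32 kN, M_B = -409/32 kN·m

R_A = 203/32 kN, M_A = 299/32 kN·m, R_B = 533/32 kN, M_B = -409/32 kN·m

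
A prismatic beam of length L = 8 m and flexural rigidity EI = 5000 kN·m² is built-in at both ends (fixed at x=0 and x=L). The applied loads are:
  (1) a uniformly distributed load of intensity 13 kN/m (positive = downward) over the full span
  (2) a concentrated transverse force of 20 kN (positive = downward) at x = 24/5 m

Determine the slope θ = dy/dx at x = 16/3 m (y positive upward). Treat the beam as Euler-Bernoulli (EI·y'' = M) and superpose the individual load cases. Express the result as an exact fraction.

θ(16/3) = 14288/1265625 rad

Load 1 — uniform load w=13 kN/m over full span:
  θ_1 = -wx(L-x)(L-2x)/(12EI) = -13·(16/3)·(8-(16/3))·(8-2·(16/3))/(12·5000) = 416/50625 rad
Load 2 — point force P=20 kN at a=24/5 m (b=L-a=16/5):
  θ_2 = Pa²(L-x)(2bL-(3b+a)(L-x))/(2L³EI)  [x>a] = 20·(24/5)²·(8-(16/3))·(2·(16/5)·8-(3·(16/5)+(24/5))·(8-(16/3)))/(2·8³·5000) = 48/15625 rad
Superposition: θ = Σ θ_i = 14288/1265625 rad ≈ 0.011289 rad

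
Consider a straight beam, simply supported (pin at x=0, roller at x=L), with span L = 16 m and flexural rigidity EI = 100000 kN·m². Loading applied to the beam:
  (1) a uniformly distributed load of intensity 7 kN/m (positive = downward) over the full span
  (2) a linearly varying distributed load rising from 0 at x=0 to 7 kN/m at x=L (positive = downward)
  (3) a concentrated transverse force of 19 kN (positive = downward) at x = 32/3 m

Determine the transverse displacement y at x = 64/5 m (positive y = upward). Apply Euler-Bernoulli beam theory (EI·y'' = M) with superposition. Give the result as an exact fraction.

Load 1 — uniform load w=7 kN/m over full span:
  y_1 = -wx(L³-2Lx²+x³)/(24EI) = -7·(64/5)·(16³-2·16·(64/5)²+(64/5)³)/(24·100000) = -207872/5859375 m
Load 2 — triangular load w₀=7 kN/m (0→w₀ over full span):
  y_2 = -w₀x(7L⁴-10L²x²+3x⁴)/(360LEI) = -7·(64/5)·(7·16⁴-10·16²·(64/5)²+3·(64/5)⁴)/(360·16·100000) = -910336/48828125 m
Load 3 — point force P=19 kN at a=32/3 m (b=L-a=16/3):
  y_3 = -Pa(L-x)(2Lx-a²-x²)/(6LEI)  [x>a] = -19·(32/3)·(16-(64/5))·(2·16·(64/5)-(32/3)²-(64/5)²)/(6·16·100000) = -282112/31640625 m
Superposition: y = Σ y_i = -249314816/3955078125 m ≈ -0.063037 m

y(64/5) = -249314816/3955078125 m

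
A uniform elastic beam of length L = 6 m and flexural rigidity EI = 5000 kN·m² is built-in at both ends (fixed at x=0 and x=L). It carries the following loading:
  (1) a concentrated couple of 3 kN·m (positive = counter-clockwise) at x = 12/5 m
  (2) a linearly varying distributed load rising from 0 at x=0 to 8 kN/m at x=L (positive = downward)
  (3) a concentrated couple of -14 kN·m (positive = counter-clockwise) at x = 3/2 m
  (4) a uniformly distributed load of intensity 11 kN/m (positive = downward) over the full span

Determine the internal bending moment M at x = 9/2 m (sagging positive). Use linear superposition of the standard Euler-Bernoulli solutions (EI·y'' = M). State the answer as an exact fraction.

Load 1 — applied couple M₀=3 kN·m at a=12/5 m (b=L-a=18/5):
  M_1 = R_Ax - M_A - M₀  [x>a] with R_A=18/25, M_A=9/25 = (18/25)·(9/2) - (9/25) - 3 = -3/25 kN·m
Load 2 — triangular load w₀=8 kN/m (0→w₀ over full span):
  M_2 = 3w₀Lx/20 - w₀L²/30 - w₀x³/(6L) = 3·8·6·(9/2)/20 - 8·6²/30 - 8·(9/2)³/(6·6) = 51/20 kN·m
Load 3 — applied couple M₀=-14 kN·m at a=3/2 m (b=L-a=9/2):
  M_3 = R_Ax - M_A - M₀  [x>a] with R_A=-21/8, M_A=21/8 = (-21/8)·(9/2) - (21/8) - (-14) = -7/16 kN·m
Load 4 — uniform load w=11 kN/m over full span:
  M_4 = wLx/2 - wL²/12 - wx²/2 = 11·6·(9/2)/2 - 11·6²/12 - 11·(9/2)²/2 = 33/8 kN·m
Superposition: M = Σ M_i = 2447/400 kN·m ≈ 6.117500 kN·m

M(9/2) = 2447/400 kN·m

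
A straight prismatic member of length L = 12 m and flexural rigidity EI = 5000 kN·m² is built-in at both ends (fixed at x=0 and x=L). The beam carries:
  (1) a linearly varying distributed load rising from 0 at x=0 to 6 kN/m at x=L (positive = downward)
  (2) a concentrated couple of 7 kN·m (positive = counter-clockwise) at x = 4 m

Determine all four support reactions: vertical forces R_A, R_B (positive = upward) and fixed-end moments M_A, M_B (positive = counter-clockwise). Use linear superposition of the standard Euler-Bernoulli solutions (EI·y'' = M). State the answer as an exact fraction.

R_A = 521/45 kN, M_A = 144/5 kN·m, R_B = 1099/45 kN, M_B = -613/15 kN·m

Load 1 — triangular load w₀=6 kN/m (0→w₀ over full span):
  R_A = 3w₀L/20 = 3·6·12/20 = 54/5 kN
  M_A = w₀L²/30 = 6·12²/30 = 144/5 kN·m
  R_B = 7w₀L/20 = 7·6·12/20 = 126/5 kN
  M_B = -w₀L²/20 = -6·12²/20 = -216/5 kN·m
Load 2 — applied couple M₀=7 kN·m at a=4 m (b=L-a=8):
  R_A = 6M₀ab/L³ = 6·7·4·8/12³ = 7/9 kN
  M_A = M₀b(2a-b)/L² = 7·8·(2·4-8)/12² = 0 kN·m
  R_B = -6M₀ab/L³ = -6·7·4·8/12³ = -7/9 kN
  M_B = M₀a(2b-a)/L² = 7·4·(2·8-4)/12² = 7/3 kN·m
Superposition: R_A = 521/45 kN, M_A = 144/5 kN·m, R_B = 1099/45 kN, M_B = -613/15 kN·m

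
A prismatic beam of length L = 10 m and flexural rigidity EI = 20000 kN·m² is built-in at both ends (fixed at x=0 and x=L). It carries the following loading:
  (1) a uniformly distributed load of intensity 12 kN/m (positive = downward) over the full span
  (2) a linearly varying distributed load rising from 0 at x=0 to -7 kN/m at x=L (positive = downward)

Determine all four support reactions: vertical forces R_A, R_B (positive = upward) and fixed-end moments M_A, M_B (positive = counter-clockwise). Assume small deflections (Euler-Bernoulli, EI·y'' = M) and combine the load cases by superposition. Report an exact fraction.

Load 1 — uniform load w=12 kN/m over full span:
  R_A = wL/2 = 12·10/2 = 60 kN
  M_A = wL²/12 = 12·10²/12 = 100 kN·m
  R_B = wL/2 = 12·10/2 = 60 kN
  M_B = -wL²/12 = -12·10²/12 = -100 kN·m
Load 2 — triangular load w₀=-7 kN/m (0→w₀ over full span):
  R_A = 3w₀L/20 = 3·(-7)·10/20 = -21/2 kN
  M_A = w₀L²/30 = (-7)·10²/30 = -70/3 kN·m
  R_B = 7w₀L/20 = 7·(-7)·10/20 = -49/2 kN
  M_B = -w₀L²/20 = -(-7)·10²/20 = 35 kN·m
Superposition: R_A = 99/2 kN, M_A = 230/3 kN·m, R_B = 71/2 kN, M_B = -65 kN·m

R_A = 99/2 kN, M_A = 230/3 kN·m, R_B = 71/2 kN, M_B = -65 kN·m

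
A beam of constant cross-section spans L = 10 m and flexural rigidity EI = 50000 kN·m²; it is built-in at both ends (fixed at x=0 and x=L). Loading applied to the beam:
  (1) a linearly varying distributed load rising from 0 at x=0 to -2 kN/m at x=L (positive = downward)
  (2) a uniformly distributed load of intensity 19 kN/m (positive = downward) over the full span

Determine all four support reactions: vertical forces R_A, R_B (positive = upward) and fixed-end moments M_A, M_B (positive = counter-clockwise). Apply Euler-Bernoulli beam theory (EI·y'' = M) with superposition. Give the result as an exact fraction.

R_A = 92 kN, M_A = 455/3 kN·m, R_B = 88 kN, M_B = -445/3 kN·m

Load 1 — triangular load w₀=-2 kN/m (0→w₀ over full span):
  R_A = 3w₀L/20 = 3·(-2)·10/20 = -3 kN
  M_A = w₀L²/30 = (-2)·10²/30 = -20/3 kN·m
  R_B = 7w₀L/20 = 7·(-2)·10/20 = -7 kN
  M_B = -w₀L²/20 = -(-2)·10²/20 = 10 kN·m
Load 2 — uniform load w=19 kN/m over full span:
  R_A = wL/2 = 19·10/2 = 95 kN
  M_A = wL²/12 = 19·10²/12 = 475/3 kN·m
  R_B = wL/2 = 19·10/2 = 95 kN
  M_B = -wL²/12 = -19·10²/12 = -475/3 kN·m
Superposition: R_A = 92 kN, M_A = 455/3 kN·m, R_B = 88 kN, M_B = -445/3 kN·m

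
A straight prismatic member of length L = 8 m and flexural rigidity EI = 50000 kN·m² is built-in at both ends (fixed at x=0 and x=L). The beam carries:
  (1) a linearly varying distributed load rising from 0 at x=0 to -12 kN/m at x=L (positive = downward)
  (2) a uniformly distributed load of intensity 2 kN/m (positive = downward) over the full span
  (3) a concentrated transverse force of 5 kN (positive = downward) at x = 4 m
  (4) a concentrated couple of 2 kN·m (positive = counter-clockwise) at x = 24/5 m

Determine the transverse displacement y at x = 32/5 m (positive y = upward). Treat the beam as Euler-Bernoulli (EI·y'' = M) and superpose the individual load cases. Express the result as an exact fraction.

Load 1 — triangular load w₀=-12 kN/m (0→w₀ over full span):
  y_1 = -w₀x²(L-x)²(x+2L)/(120LEI) = -(-12)·(32/5)²·(8-(32/5))²·((32/5)+2·8)/(120·8·50000) = 28672/48828125 m
Load 2 — uniform load w=2 kN/m over full span:
  y_2 = -wx²(L-x)²/(24EI) = -2·(32/5)²·(8-(32/5))²/(24·50000) = -1024/5859375 m
Load 3 — point force P=5 kN at a=4 m (b=L-a=4):
  y_3 = -Pa²(L-x)²(3bL-(3b+a)(L-x))/(6L³EI)  [x>a] = -5·4²·(8-(32/5))²·(3·4·8-(3·4+4)·(8-(32/5)))/(6·8³·50000) = -22/234375 m
Load 4 — applied couple M₀=2 kN·m at a=24/5 m (b=L-a=16/5):
  y_4 = (R_Ax³/6 - M_Ax²/2 - M₀(x-a)²/2)/EI  [x>a] with R_A=9/25, M_A=16/25 = ((9/25)·(32/5)³/6 - (16/25)·(32/5)²/2 - 2·((32/5)-(24/5))²/2)/50000 = 12/9765625 m
Superposition: y = Σ y_i = 46846/146484375 m ≈ 0.000320 m

y(32/5) = 46846/146484375 m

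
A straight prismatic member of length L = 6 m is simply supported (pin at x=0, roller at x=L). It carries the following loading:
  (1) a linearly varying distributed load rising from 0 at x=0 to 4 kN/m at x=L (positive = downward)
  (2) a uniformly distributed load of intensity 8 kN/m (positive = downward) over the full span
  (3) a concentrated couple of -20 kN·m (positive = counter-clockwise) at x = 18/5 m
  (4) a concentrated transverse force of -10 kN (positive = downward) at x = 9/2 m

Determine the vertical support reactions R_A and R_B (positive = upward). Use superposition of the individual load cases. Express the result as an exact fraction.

Load 1 — triangular load w₀=4 kN/m (0→w₀ over full span):
  R_A = w₀L/6 = 4·6/6 = 4 kN
  R_B = w₀L/3 = 4·6/3 = 8 kN
Load 2 — uniform load w=8 kN/m over full span:
  R_A = wL/2 = 8·6/2 = 24 kN
  R_B = wL/2 = 8·6/2 = 24 kN
Load 3 — applied couple M₀=-20 kN·m at a=18/5 m (b=L-a=12/5):
  R_A = M₀/L = (-20)/6 = -10/3 kN
  R_B = -M₀/L = -(-20)/6 = 10/3 kN
Load 4 — point force P=-10 kN at a=9/2 m (b=L-a=3/2):
  R_A = Pb/L = (-10)·(3/2)/6 = -5/2 kN
  R_B = Pa/L = (-10)·(9/2)/6 = -15/2 kN
Superposition: R_A = 133/6 kN, R_B = 167/6 kN

R_A = 133/6 kN, R_B = 167/6 kN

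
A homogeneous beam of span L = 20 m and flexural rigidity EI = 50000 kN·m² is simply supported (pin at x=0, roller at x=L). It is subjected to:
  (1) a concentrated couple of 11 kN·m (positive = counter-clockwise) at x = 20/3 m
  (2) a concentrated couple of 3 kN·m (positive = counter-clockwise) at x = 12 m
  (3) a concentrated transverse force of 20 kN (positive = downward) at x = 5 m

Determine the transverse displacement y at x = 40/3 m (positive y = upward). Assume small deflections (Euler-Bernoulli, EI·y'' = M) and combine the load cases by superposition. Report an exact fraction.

y(40/3) = -69391/2025000 m

Load 1 — applied couple M₀=11 kN·m at a=20/3 m (b=L-a=40/3):
  y_1 = (M₀x³/(6L)-M₀(x-a)²/2+C₁x)/EI  [x>a] with C₁=M₀(3b²-L²)/(6L)=110/9 = (11·(40/3)³/(6·20)-11·((40/3)-(20/3))²/2+(110/9)·(40/3))/50000 = 11/4050 m
Load 2 — applied couple M₀=3 kN·m at a=12 m (b=L-a=8):
  y_2 = (M₀x³/(6L)-M₀(x-a)²/2+C₁x)/EI  [x>a] with C₁=M₀(3b²-L²)/(6L)=-26/5 = (3·(40/3)³/(6·20)-3·((40/3)-12)²/2+(-26/5)·(40/3))/50000 = -43/168750 m
Load 3 — point force P=20 kN at a=5 m (b=L-a=15):
  y_3 = -Pa(L-x)(2Lx-a²-x²)/(6LEI)  [x>a] = -20·5·(20-(40/3))·(2·20·(40/3)-5²-(40/3)²)/(6·20·50000) = -119/3240 m
Superposition: y = Σ y_i = -69391/2025000 m ≈ -0.034267 m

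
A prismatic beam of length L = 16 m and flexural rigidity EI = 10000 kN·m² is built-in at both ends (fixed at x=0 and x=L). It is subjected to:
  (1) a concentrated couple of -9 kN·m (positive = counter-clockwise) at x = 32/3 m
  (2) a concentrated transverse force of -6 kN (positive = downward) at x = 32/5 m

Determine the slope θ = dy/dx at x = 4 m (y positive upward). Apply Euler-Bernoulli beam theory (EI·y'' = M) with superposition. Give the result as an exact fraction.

Load 1 — applied couple M₀=-9 kN·m at a=32/3 m (b=L-a=16/3):
  θ_1 = (R_Ax²/2 - M_Ax)/EI  [x≤a] with R_A=-3/4, M_A=-3 = ((-3/4)·4²/2 - (-3)·4)/10000 = 3/5000 rad
Load 2 — point force P=-6 kN at a=32/5 m (b=L-a=48/5):
  θ_2 = -Pb²x(2aL-(3a+b)x)/(2L³EI)  [x≤a] = -(-6)·(48/5)²·4·(2·(32/5)·16-(3·(32/5)+(48/5))·4)/(2·16³·10000) = 189/78125 rad
Superposition: θ = Σ θ_i = 1887/625000 rad ≈ 0.003019 rad

θ(4) = 1887/625000 rad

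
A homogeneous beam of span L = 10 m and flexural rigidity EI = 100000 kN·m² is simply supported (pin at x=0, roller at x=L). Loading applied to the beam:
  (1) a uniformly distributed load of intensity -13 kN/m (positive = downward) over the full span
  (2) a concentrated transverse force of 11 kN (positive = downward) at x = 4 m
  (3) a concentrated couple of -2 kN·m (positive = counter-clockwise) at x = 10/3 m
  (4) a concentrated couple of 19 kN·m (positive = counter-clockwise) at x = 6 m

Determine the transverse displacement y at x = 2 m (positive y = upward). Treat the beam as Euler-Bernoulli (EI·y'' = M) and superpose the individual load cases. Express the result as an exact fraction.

y(2) = 1891/225000 m

Load 1 — uniform load w=-13 kN/m over full span:
  y_1 = -wx(L³-2Lx²+x³)/(24EI) = -(-13)·2·(10³-2·10·2²+2³)/(24·100000) = 377/37500 m
Load 2 — point force P=11 kN at a=4 m (b=L-a=6):
  y_2 = -Pbx(L²-b²-x²)/(6LEI)  [x≤a] = -11·6·2·(10²-6²-2²)/(6·10·100000) = -33/25000 m
Load 3 — applied couple M₀=-2 kN·m at a=10/3 m (b=L-a=20/3):
  y_3 = (M₀x³/(6L)+C₁x)/EI  [x≤a] with C₁=M₀(3b²-L²)/(6L)=-10/9 = ((-2)·2³/(6·10)+(-10/9)·2)/100000 = -7/281250 m
Load 4 — applied couple M₀=19 kN·m at a=6 m (b=L-a=4):
  y_4 = (M₀x³/(6L)+C₁x)/EI  [x≤a] with C₁=M₀(3b²-L²)/(6L)=-247/15 = (19·2³/(6·10)+(-247/15)·2)/100000 = -19/62500 m
Superposition: y = Σ y_i = 1891/225000 m ≈ 0.008404 m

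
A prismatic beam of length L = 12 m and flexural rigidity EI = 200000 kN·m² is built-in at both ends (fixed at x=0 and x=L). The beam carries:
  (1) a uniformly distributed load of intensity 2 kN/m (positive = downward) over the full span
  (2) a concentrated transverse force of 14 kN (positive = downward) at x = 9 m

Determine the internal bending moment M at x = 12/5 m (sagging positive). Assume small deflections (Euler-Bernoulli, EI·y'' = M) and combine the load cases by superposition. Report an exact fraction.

Load 1 — uniform load w=2 kN/m over full span:
  M_1 = wLx/2 - wL²/12 - wx²/2 = 2·12·(12/5)/2 - 2·12²/12 - 2·(12/5)²/2 = -24/25 kN·m
Load 2 — point force P=14 kN at a=9 m (b=L-a=3):
  M_2 = Pb²(3a+b)x/L³ - Pab²/L²  [x≤a] = 14·3²·(3·9+3)·(12/5)/12³ - 14·9·3²/12² = -21/8 kN·m
Superposition: M = Σ M_i = -717/200 kN·m ≈ -3.585000 kN·m

M(12/5) = -717/200 kN·m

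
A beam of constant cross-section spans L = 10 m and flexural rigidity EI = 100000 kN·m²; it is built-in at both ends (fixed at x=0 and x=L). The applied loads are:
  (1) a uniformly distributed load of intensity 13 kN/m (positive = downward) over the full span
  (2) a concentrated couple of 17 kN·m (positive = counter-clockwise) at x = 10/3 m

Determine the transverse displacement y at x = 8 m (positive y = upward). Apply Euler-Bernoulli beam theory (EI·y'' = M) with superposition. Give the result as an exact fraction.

Load 1 — uniform load w=13 kN/m over full span:
  y_1 = -wx²(L-x)²/(24EI) = -13·8²·(10-8)²/(24·100000) = -13/9375 m
Load 2 — applied couple M₀=17 kN·m at a=10/3 m (b=L-a=20/3):
  y_2 = (R_Ax³/6 - M_Ax²/2 - M₀(x-a)²/2)/EI  [x>a] with R_A=34/15, M_A=0 = ((34/15)·8³/6 - 0·8²/2 - 17·(8-(10/3))²/2)/100000 = 187/2250000 m
Superposition: y = Σ y_i = -2933/2250000 m ≈ -0.001304 m

y(8) = -2933/2250000 m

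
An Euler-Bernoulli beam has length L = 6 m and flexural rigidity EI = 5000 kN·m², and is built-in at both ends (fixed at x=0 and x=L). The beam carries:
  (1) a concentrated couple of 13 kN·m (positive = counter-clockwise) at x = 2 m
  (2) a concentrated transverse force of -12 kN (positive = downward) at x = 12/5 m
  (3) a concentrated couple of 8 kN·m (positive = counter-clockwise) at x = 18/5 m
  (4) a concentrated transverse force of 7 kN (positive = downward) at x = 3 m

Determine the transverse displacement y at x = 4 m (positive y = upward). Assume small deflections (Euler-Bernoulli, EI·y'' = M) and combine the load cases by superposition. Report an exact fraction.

Load 1 — applied couple M₀=13 kN·m at a=2 m (b=L-a=4):
  y_1 = (R_Ax³/6 - M_Ax²/2 - M₀(x-a)²/2)/EI  [x>a] with R_A=26/9, M_A=0 = ((26/9)·4³/6 - 0·4²/2 - 13·(4-2)²/2)/5000 = 13/13500 m
Load 2 — point force P=-12 kN at a=12/5 m (b=L-a=18/5):
  y_2 = -Pa²(L-x)²(3bL-(3b+a)(L-x))/(6L³EI)  [x>a] = -(-12)·(12/5)²·(6-4)²·(3·(18/5)·6-(3·(18/5)+(12/5))·(6-4))/(6·6³·5000) = 128/78125 m
Load 3 — applied couple M₀=8 kN·m at a=18/5 m (b=L-a=12/5):
  y_3 = (R_Ax³/6 - M_Ax²/2 - M₀(x-a)²/2)/EI  [x>a] with R_A=48/25, M_A=64/25 = ((48/25)·4³/6 - (64/25)·4²/2 - 8·(4-(18/5))²/2)/5000 = -2/15625 m
Load 4 — point force P=7 kN at a=3 m (b=L-a=3):
  y_4 = -Pa²(L-x)²(3bL-(3b+a)(L-x))/(6L³EI)  [x>a] = -7·3²·(6-4)²·(3·3·6-(3·3+3)·(6-4))/(6·6³·5000) = -7/6000 m
Superposition: y = Σ y_i = 44101/33750000 m ≈ 0.001307 m

y(4) = 44101/33750000 m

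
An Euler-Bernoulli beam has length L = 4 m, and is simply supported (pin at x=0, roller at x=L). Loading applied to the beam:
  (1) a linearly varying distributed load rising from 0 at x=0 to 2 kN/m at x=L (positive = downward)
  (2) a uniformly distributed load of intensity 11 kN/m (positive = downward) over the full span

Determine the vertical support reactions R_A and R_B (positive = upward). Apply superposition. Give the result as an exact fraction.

R_A = 70/3 kN, R_B = 74/3 kN

Load 1 — triangular load w₀=2 kN/m (0→w₀ over full span):
  R_A = w₀L/6 = 2·4/6 = 4/3 kN
  R_B = w₀L/3 = 2·4/3 = 8/3 kN
Load 2 — uniform load w=11 kN/m over full span:
  R_A = wL/2 = 11·4/2 = 22 kN
  R_B = wL/2 = 11·4/2 = 22 kN
Superposition: R_A = 70/3 kN, R_B = 74/3 kN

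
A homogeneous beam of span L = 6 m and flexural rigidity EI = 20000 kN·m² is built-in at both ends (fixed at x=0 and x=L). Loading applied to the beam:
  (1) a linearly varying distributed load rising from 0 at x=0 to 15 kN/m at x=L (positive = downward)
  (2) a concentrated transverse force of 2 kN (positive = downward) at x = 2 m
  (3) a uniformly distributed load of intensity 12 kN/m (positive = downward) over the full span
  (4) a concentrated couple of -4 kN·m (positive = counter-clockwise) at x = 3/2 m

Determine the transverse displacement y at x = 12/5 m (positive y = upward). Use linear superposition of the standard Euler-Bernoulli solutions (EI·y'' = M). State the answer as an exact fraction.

y(12/5) = -398223/125000000 m

Load 1 — triangular load w₀=15 kN/m (0→w₀ over full span):
  y_1 = -w₀x²(L-x)²(x+2L)/(120LEI) = -15·(12/5)²·(6-(12/5))²·((12/5)+2·6)/(120·6·20000) = -2187/1953125 m
Load 2 — point force P=2 kN at a=2 m (b=L-a=4):
  y_2 = -Pa²(L-x)²(3bL-(3b+a)(L-x))/(6L³EI)  [x>a] = -2·2²·(6-(12/5))²·(3·4·6-(3·4+2)·(6-(12/5)))/(6·6³·20000) = -27/312500 m
Load 3 — uniform load w=12 kN/m over full span:
  y_3 = -wx²(L-x)²/(24EI) = -12·(12/5)²·(6-(12/5))²/(24·20000) = -729/390625 m
Load 4 — applied couple M₀=-4 kN·m at a=3/2 m (b=L-a=9/2):
  y_4 = (R_Ax³/6 - M_Ax²/2 - M₀(x-a)²/2)/EI  [x>a] with R_A=-3/4, M_A=3/4 = ((-3/4)·(12/5)³/6 - (3/4)·(12/5)²/2 - (-4)·((12/5)-(3/2))²/2)/20000 = -567/5000000 m
Superposition: y = Σ y_i = -398223/125000000 m ≈ -0.003186 m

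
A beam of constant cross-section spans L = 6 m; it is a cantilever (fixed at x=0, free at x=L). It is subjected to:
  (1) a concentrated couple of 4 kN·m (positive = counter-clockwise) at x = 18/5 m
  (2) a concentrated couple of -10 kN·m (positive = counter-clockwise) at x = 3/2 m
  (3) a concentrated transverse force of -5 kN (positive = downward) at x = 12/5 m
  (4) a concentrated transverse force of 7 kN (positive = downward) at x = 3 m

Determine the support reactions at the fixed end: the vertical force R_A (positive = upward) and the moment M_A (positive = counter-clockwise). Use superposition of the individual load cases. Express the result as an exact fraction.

R_A = 2 kN, M_A = 15 kN·m

Load 1 — applied couple M₀=4 kN·m at a=18/5 m (b=L-a=12/5):
  R_A = 0 kN
  M_A = -M₀ = -4 kN·m
Load 2 — applied couple M₀=-10 kN·m at a=3/2 m (b=L-a=9/2):
  R_A = 0 kN
  M_A = -M₀ = -(-10) = 10 kN·m
Load 3 — point force P=-5 kN at a=12/5 m (b=L-a=18/5):
  R_A = P = (-5) = -5 kN
  M_A = Pa = (-5)·(12/5) = -12 kN·m
Load 4 — point force P=7 kN at a=3 m (b=L-a=3):
  R_A = P = 7 kN
  M_A = Pa = 7·3 = 21 kN·m
Superposition: R_A = 2 kN, M_A = 15 kN·m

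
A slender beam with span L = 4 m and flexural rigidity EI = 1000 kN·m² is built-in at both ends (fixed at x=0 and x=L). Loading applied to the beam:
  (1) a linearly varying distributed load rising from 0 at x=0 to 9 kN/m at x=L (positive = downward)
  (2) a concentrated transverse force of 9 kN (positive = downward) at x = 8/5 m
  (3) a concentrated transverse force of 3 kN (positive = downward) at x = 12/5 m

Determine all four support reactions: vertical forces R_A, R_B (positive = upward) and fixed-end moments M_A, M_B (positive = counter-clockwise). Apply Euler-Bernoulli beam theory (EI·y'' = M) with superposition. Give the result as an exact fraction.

Load 1 — triangular load w₀=9 kN/m (0→w₀ over full span):
  R_A = 3w₀L/20 = 3·9·4/20 = 27/5 kN
  M_A = w₀L²/30 = 9·4²/30 = 24/5 kN·m
  R_B = 7w₀L/20 = 7·9·4/20 = 63/5 kN
  M_B = -w₀L²/20 = -9·4²/20 = -36/5 kN·m
Load 2 — point force P=9 kN at a=8/5 m (b=L-a=12/5):
  R_A = Pb²(3a+b)/L³ = 9·(12/5)²·(3·(8/5)+(12/5))/4³ = 729/125 kN
  M_A = Pab²/L² = 9·(8/5)·(12/5)²/4² = 648/125 kN·m
  R_B = Pa²(a+3b)/L³ = 9·(8/5)²·((8/5)+3·(12/5))/4³ = 396/125 kN
  M_B = -Pa²b/L² = -9·(8/5)²·(12/5)/4² = -432/125 kN·m
Load 3 — point force P=3 kN at a=12/5 m (b=L-a=8/5):
  R_A = Pb²(3a+b)/L³ = 3·(8/5)²·(3·(12/5)+(8/5))/4³ = 132/125 kN
  M_A = Pab²/L² = 3·(12/5)·(8/5)²/4² = 144/125 kN·m
  R_B = Pa²(a+3b)/L³ = 3·(12/5)²·((12/5)+3·(8/5))/4³ = 243/125 kN
  M_B = -Pa²b/L² = -3·(12/5)²·(8/5)/4² = -216/125 kN·m
Superposition: R_A = 1536/125 kN, M_A = 1392/125 kN·m, R_B = 2214/125 kN, M_B = -1548/125 kN·m

R_A = 1536/125 kN, M_A = 1392/125 kN·m, R_B = 2214/125 kN, M_B = -1548/125 kN·m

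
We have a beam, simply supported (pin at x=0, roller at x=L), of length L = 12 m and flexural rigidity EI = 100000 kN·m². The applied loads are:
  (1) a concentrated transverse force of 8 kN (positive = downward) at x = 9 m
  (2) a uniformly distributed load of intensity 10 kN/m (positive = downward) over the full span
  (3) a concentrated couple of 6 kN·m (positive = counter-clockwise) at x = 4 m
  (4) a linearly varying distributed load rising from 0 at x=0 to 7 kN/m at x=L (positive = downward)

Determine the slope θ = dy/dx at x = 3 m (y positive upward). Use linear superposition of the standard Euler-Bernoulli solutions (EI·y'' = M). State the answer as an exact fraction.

θ(3) = -111827/16000000 rad

Load 1 — point force P=8 kN at a=9 m (b=L-a=3):
  θ_1 = -Pb(L²-b²-3x²)/(6LEI)  [x≤a] = -8·3·(12²-3²-3·3²)/(6·12·100000) = -9/25000 rad
Load 2 — uniform load w=10 kN/m over full span:
  θ_2 = -w(L³-6Lx²+4x³)/(24EI) = -10·(12³-6·12·3²+4·3³)/(24·100000) = -99/20000 rad
Load 3 — applied couple M₀=6 kN·m at a=4 m (b=L-a=8):
  θ_3 = (M₀x²/(2L)+C₁)/EI  [x≤a] with C₁=M₀(3b²-L²)/(6L)=4 = (6·3²/(2·12)+4)/100000 = 1/16000 rad
Load 4 — triangular load w₀=7 kN/m (0→w₀ over full span):
  θ_4 = -w₀(7L⁴-30L²x²+15x⁴)/(360LEI) = -7·(7·12⁴-30·12²·3²+15·3⁴)/(360·12·100000) = -27867/16000000 rad
Superposition: θ = Σ θ_i = -111827/16000000 rad ≈ -0.006989 rad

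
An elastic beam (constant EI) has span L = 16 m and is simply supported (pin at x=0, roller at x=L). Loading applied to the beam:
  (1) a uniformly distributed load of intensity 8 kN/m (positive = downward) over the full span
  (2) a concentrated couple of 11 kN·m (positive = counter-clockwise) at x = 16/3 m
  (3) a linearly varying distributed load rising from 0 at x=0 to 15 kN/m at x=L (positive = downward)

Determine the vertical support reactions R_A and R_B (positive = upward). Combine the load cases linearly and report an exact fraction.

R_A = 1675/16 kN, R_B = 2293/16 kN

Load 1 — uniform load w=8 kN/m over full span:
  R_A = wL/2 = 8·16/2 = 64 kN
  R_B = wL/2 = 8·16/2 = 64 kN
Load 2 — applied couple M₀=11 kN·m at a=16/3 m (b=L-a=32/3):
  R_A = M₀/L = 11/16 kN
  R_B = -M₀/L = -11/16 kN
Load 3 — triangular load w₀=15 kN/m (0→w₀ over full span):
  R_A = w₀L/6 = 15·16/6 = 40 kN
  R_B = w₀L/3 = 15·16/3 = 80 kN
Superposition: R_A = 1675/16 kN, R_B = 2293/16 kN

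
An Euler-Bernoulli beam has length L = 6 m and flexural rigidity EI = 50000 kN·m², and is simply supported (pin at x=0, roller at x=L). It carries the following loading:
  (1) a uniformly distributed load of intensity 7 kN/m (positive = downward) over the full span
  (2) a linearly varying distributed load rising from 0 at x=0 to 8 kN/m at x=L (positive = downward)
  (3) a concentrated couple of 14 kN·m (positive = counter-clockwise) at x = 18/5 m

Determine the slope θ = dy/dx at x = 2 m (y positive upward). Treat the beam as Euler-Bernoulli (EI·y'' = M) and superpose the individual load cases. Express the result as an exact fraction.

Load 1 — uniform load w=7 kN/m over full span:
  θ_1 = -w(L³-6Lx²+4x³)/(24EI) = -7·(6³-6·6·2²+4·2³)/(24·50000) = -91/150000 rad
Load 2 — triangular load w₀=8 kN/m (0→w₀ over full span):
  θ_2 = -w₀(7L⁴-30L²x²+15x⁴)/(360LEI) = -8·(7·6⁴-30·6²·2²+15·2⁴)/(360·6·50000) = -52/140625 rad
Load 3 — applied couple M₀=14 kN·m at a=18/5 m (b=L-a=12/5):
  θ_3 = (M₀x²/(2L)+C₁)/EI  [x≤a] with C₁=M₀(3b²-L²)/(6L)=-182/25 = (14·2²/(2·6)+(-182/25))/50000 = -49/937500 rad
Superposition: θ = Σ θ_i = -11573/11250000 rad ≈ -0.001029 rad

θ(2) = -11573/11250000 rad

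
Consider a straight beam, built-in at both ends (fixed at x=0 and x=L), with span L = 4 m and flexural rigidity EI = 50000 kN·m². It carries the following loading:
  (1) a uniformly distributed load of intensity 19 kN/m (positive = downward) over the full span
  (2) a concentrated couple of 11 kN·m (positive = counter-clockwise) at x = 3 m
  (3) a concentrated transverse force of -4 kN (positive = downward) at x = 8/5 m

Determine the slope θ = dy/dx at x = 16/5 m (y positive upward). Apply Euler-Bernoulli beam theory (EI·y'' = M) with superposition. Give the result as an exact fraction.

θ(16/5) = 18109/78125000 rad

Load 1 — uniform load w=19 kN/m over full span:
  θ_1 = -wx(L-x)(L-2x)/(12EI) = -19·(16/5)·(4-(16/5))·(4-2·(16/5))/(12·50000) = 76/390625 rad
Load 2 — applied couple M₀=11 kN·m at a=3 m (b=L-a=1):
  θ_2 = (R_Ax²/2 - M_Ax - M₀(x-a))/EI  [x>a] with R_A=99/32, M_A=55/16 = ((99/32)·(16/5)²/2 - (55/16)·(16/5) - 11·((16/5)-3))/50000 = 33/625000 rad
Load 3 — point force P=-4 kN at a=8/5 m (b=L-a=12/5):
  θ_3 = Pa²(L-x)(2bL-(3b+a)(L-x))/(2L³EI)  [x>a] = (-4)·(8/5)²·(4-(16/5))·(2·(12/5)·4-(3·(12/5)+(8/5))·(4-(16/5)))/(2·4³·50000) = -152/9765625 rad
Superposition: θ = Σ θ_i = 18109/78125000 rad ≈ 0.000232 rad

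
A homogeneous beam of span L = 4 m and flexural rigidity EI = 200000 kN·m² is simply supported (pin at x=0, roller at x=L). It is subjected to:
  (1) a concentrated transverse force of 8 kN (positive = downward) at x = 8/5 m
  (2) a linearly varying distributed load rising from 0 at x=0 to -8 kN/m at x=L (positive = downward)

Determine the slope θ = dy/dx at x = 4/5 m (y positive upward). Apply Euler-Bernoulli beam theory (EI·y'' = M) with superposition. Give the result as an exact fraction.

Load 1 — point force P=8 kN at a=8/5 m (b=L-a=12/5):
  θ_1 = -Pb(L²-b²-3x²)/(6LEI)  [x≤a] = -8·(12/5)·(4²-(12/5)²-3·(4/5)²)/(6·4·200000) = -13/390625 rad
Load 2 — triangular load w₀=-8 kN/m (0→w₀ over full span):
  θ_2 = -w₀(7L⁴-30L²x²+15x⁴)/(360LEI) = -(-8)·(7·4⁴-30·4²·(4/5)²+15·(4/5)⁴)/(360·4·200000) = 728/17578125 rad
Superposition: θ = Σ θ_i = 143/17578125 rad ≈ 0.000008 rad

θ(4/5) = 143/17578125 rad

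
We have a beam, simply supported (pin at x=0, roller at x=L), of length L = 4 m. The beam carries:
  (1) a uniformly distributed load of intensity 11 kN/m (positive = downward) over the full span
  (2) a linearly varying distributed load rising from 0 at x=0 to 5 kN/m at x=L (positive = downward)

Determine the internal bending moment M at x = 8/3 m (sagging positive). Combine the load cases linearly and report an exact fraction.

Load 1 — uniform load w=11 kN/m over full span:
  M_1 = wx(L-x)/2 = 11·(8/3)·(4-(8/3))/2 = 176/9 kN·m
Load 2 — triangular load w₀=5 kN/m (0→w₀ over full span):
  M_2 = w₀Lx/6 - w₀x³/(6L) = 5·4·(8/3)/6 - 5·(8/3)³/(6·4) = 400/81 kN·m
Superposition: M = Σ M_i = 1984/81 kN·m ≈ 24.493827 kN·m

M(8/3) = 1984/81 kN·m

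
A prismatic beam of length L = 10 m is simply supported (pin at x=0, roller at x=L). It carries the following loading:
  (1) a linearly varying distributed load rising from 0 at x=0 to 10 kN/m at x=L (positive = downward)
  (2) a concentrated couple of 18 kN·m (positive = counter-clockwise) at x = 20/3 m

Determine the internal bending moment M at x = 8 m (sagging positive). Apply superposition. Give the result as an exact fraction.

M(8) = 222/5 kN·m

Load 1 — triangular load w₀=10 kN/m (0→w₀ over full span):
  M_1 = w₀Lx/6 - w₀x³/(6L) = 10·10·8/6 - 10·8³/(6·10) = 48 kN·m
Load 2 — applied couple M₀=18 kN·m at a=20/3 m (b=L-a=10/3):
  M_2 = M₀x/L - M₀  [x>a] = 18·8/10 - 18 = -18/5 kN·m
Superposition: M = Σ M_i = 222/5 kN·m ≈ 44.400000 kN·m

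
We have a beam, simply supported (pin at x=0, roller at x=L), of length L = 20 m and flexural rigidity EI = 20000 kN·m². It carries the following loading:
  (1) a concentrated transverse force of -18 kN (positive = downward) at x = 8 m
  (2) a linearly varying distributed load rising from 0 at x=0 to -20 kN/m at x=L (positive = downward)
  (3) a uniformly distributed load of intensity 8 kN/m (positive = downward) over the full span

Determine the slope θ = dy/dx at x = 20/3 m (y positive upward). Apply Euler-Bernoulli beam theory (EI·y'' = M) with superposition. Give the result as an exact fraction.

θ(20/3) = 49267/1518750 rad

Load 1 — point force P=-18 kN at a=8 m (b=L-a=12):
  θ_1 = -Pb(L²-b²-3x²)/(6LEI)  [x≤a] = -(-18)·12·(20²-12²-3·(20/3)²)/(6·20·20000) = 69/6250 rad
Load 2 — triangular load w₀=-20 kN/m (0→w₀ over full span):
  θ_2 = -w₀(7L⁴-30L²x²+15x⁴)/(360LEI) = -(-20)·(7·20⁴-30·20²·(20/3)²+15·(20/3)⁴)/(360·20·20000) = 104/1215 rad
Load 3 — uniform load w=8 kN/m over full span:
  θ_3 = -w(L³-6Lx²+4x³)/(24EI) = -8·(20³-6·20·(20/3)²+4·(20/3)³)/(24·20000) = -26/405 rad
Superposition: θ = Σ θ_i = 49267/1518750 rad ≈ 0.032439 rad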